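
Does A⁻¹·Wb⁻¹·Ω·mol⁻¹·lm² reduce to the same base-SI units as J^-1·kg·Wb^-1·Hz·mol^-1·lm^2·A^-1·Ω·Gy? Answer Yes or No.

Left side:
  Wb = kg·m²·s⁻²·A⁻¹.
  So Wb⁻¹ = kg⁻¹·m⁻²·s²·A.
  Ω = kg·m²·s⁻³·A⁻².
  lm = cd.
  So lm² = cd².
  Combining: A⁻¹·Wb⁻¹·Ω·mol⁻¹·lm² = A⁻¹ · (kg⁻¹·m⁻²·s²·A) · (kg·m²·s⁻³·A⁻²) · mol⁻¹ · cd² = s⁻¹·A⁻²·mol⁻¹·cd².
Right side:
  J = N·m (work = force × distance),
      = kg·m²·s⁻².
  So J⁻¹ = kg⁻¹·m⁻²·s².
  Wb = V·s (flux: a volt is a weber per second),
      = kg·m²·s⁻²·A⁻¹.
  So Wb⁻¹ = kg⁻¹·m⁻²·s²·A.
  Hz = 1/s = s⁻¹ (frequency is cycles per second).
  lm = cd·sr = cd (luminous flux; sr is dimensionless).
  So lm² = cd².
  Ω = V/A (resistance = voltage per current),
      = kg·m²·s⁻³·A⁻².
  Gy = J/kg (absorbed dose = energy per mass),
      = m²·s⁻².
  Combining: J⁻¹·kg·Wb⁻¹·Hz·mol⁻¹·lm²·A⁻¹·Ω·Gy = (kg⁻¹·m⁻²·s²) · kg · (kg⁻¹·m⁻²·s²·A) · s⁻¹ · mol⁻¹ · cd² · A⁻¹ · (kg·m²·s⁻³·A⁻²) · (m²·s⁻²) = s⁻²·A⁻²·mol⁻¹·cd².
Left is s⁻¹·A⁻²·mol⁻¹·cd²; right is s⁻²·A⁻²·mol⁻¹·cd² — different.

No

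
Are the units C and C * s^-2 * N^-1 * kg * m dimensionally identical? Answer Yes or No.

Left side:
  C = s·A.
Right side:
  C = s·A.
  N = kg·m·s⁻².
  So N⁻¹ = kg⁻¹·m⁻¹·s².
  Combining: C·s⁻²·N⁻¹·kg·m = (s·A) · s⁻² · (kg⁻¹·m⁻¹·s²) · kg · m = s·A.
Both reduce to s·A.

Yes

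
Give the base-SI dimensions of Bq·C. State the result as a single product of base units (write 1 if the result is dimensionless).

A

Bq = 1/s = s⁻¹ (activity is decays per second).
C = A·s = s·A (charge = current × time).
Combining: Bq·C = s⁻¹ · (s·A) = A.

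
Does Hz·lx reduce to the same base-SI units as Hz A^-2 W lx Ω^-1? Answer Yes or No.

Left side:
  Hz = s⁻¹.
  lx = m⁻²·cd.
  Combining: Hz·lx = s⁻¹ · (m⁻²·cd) = m⁻²·s⁻¹·cd.
Right side:
  Hz = s⁻¹.
  W = kg·m²·s⁻³.
  lx = m⁻²·cd.
  Ω = kg·m²·s⁻³·A⁻².
  So Ω⁻¹ = kg⁻¹·m⁻²·s³·A².
  Combining: Hz·A⁻²·W·lx·Ω⁻¹ = s⁻¹ · A⁻² · (kg·m²·s⁻³) · (m⁻²·cd) · (kg⁻¹·m⁻²·s³·A²) = m⁻²·s⁻¹·cd.
Both reduce to m⁻²·s⁻¹·cd.

Yes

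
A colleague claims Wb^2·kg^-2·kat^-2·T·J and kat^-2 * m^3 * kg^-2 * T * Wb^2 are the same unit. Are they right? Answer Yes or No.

Left side:
  Wb = V·s (flux: a volt is a weber per second),
      = kg·m²·s⁻²·A⁻¹.
  So Wb² = kg²·m⁴·s⁻⁴·A⁻².
  kat = mol/s = s⁻¹·mol (catalytic activity).
  So kat⁻² = s²·mol⁻².
  T = Wb/m² (flux density = flux per area),
      = kg·s⁻²·A⁻¹.
  J = N·m (work = force × distance),
      = kg·m²·s⁻².
  Combining: Wb²·kg⁻²·kat⁻²·T·J = (kg²·m⁴·s⁻⁴·A⁻²) · kg⁻² · (s²·mol⁻²) · (kg·s⁻²·A⁻¹) · (kg·m²·s⁻²) = kg²·m⁶·s⁻⁶·A⁻³·mol⁻².
Right side:
  kat = mol/s = s⁻¹·mol (catalytic activity).
  So kat⁻² = s²·mol⁻².
  T = Wb/m² (flux density = flux per area),
      = kg·s⁻²·A⁻¹.
  Wb = V·s (flux: a volt is a weber per second),
      = kg·m²·s⁻²·A⁻¹.
  So Wb² = kg²·m⁴·s⁻⁴·A⁻².
  Combining: kat⁻²·m³·kg⁻²·T·Wb² = (s²·mol⁻²) · m³ · kg⁻² · (kg·s⁻²·A⁻¹) · (kg²·m⁴·s⁻⁴·A⁻²) = kg·m⁷·s⁻⁴·A⁻³·mol⁻².
Left is kg²·m⁶·s⁻⁶·A⁻³·mol⁻²; right is kg·m⁷·s⁻⁴·A⁻³·mol⁻² — different.

No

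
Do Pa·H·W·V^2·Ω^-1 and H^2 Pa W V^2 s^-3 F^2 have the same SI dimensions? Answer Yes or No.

Yes

Left side:
  Pa = kg·m⁻¹·s⁻².
  H = kg·m²·s⁻²·A⁻².
  W = kg·m²·s⁻³.
  V = kg·m²·s⁻³·A⁻¹.
  So V² = kg²·m⁴·s⁻⁶·A⁻².
  Ω = kg·m²·s⁻³·A⁻².
  So Ω⁻¹ = kg⁻¹·m⁻²·s³·A².
  Combining: Pa·H·W·V²·Ω⁻¹ = (kg·m⁻¹·s⁻²) · (kg·m²·s⁻²·A⁻²) · (kg·m²·s⁻³) · (kg²·m⁴·s⁻⁶·A⁻²) · (kg⁻¹·m⁻²·s³·A²) = kg⁴·m⁵·s⁻¹⁰·A⁻².
Right side:
  H = Wb/A (inductance = flux per current),
      = kg·m²·s⁻²·A⁻².
  So H² = kg²·m⁴·s⁻⁴·A⁻⁴.
  Pa = N/m² (pressure = force per area),
      = kg·m⁻¹·s⁻².
  W = J/s (power = energy per time),
      = kg·m²·s⁻³.
  V = W/A (potential = power per current),
      = kg·m²·s⁻³·A⁻¹.
  So V² = kg²·m⁴·s⁻⁶·A⁻².
  F = C/V (capacitance = charge per voltage),
      = A·s/(kg·m²·s⁻³·A⁻¹) (substituting C and V),
      = kg⁻¹·m⁻²·s⁴·A².
  So F² = kg⁻²·m⁻⁴·s⁸·A⁴.
  Combining: H²·Pa·W·V²·s⁻³·F² = (kg²·m⁴·s⁻⁴·A⁻⁴) · (kg·m⁻¹·s⁻²) · (kg·m²·s⁻³) · (kg²·m⁴·s⁻⁶·A⁻²) · s⁻³ · (kg⁻²·m⁻⁴·s⁸·A⁴) = kg⁴·m⁵·s⁻¹⁰·A⁻².
Both reduce to kg⁴·m⁵·s⁻¹⁰·A⁻².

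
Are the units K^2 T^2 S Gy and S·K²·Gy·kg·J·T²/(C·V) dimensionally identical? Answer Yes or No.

Left side:
  T = kg·s⁻²·A⁻¹.
  So T² = kg²·s⁻⁴·A⁻².
  S = kg⁻¹·m⁻²·s³·A².
  Gy = m²·s⁻².
  Combining: K²·T²·S·Gy = K² · (kg²·s⁻⁴·A⁻²) · (kg⁻¹·m⁻²·s³·A²) · (m²·s⁻²) = kg·s⁻³·K².
Right side:
  C = s·A.
  So C⁻¹ = s⁻¹·A⁻¹.
  S = kg⁻¹·m⁻²·s³·A².
  Gy = m²·s⁻².
  V = kg·m²·s⁻³·A⁻¹.
  So V⁻¹ = kg⁻¹·m⁻²·s³·A.
  J = kg·m²·s⁻².
  T = kg·s⁻²·A⁻¹.
  So T² = kg²·s⁻⁴·A⁻².
  Combining: C⁻¹·S·K²·Gy·kg·V⁻¹·J·T² = (s⁻¹·A⁻¹) · (kg⁻¹·m⁻²·s³·A²) · K² · (m²·s⁻²) · kg · (kg⁻¹·m⁻²·s³·A) · (kg·m²·s⁻²) · (kg²·s⁻⁴·A⁻²) = kg²·s⁻³·K².
Left is kg·s⁻³·K²; right is kg²·s⁻³·K² — different.

No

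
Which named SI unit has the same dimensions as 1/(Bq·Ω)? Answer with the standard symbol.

F

Bq = s⁻¹.
So Bq⁻¹ = s.
Ω = kg·m²·s⁻³·A⁻².
So Ω⁻¹ = kg⁻¹·m⁻²·s³·A².
Combining: Bq⁻¹·Ω⁻¹ = s · (kg⁻¹·m⁻²·s³·A²) = kg⁻¹·m⁻²·s⁴·A².
kg⁻¹·m⁻²·s⁴·A² is the base-SI form of the farad.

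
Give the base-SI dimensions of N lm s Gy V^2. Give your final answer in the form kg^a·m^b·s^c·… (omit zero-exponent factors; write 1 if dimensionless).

N = kg·m/s² = kg·m·s⁻² (force = mass × acceleration).
lm = cd·sr = cd (luminous flux; sr is dimensionless).
Gy = J/kg (absorbed dose = energy per mass),
    = m²·s⁻².
V = W/A (potential = power per current),
    = kg·m²·s⁻³·A⁻¹.
So V² = kg²·m⁴·s⁻⁶·A⁻².
Combining: N·lm·s·Gy·V² = (kg·m·s⁻²) · cd · s · (m²·s⁻²) · (kg²·m⁴·s⁻⁶·A⁻²) = kg³·m⁷·s⁻⁹·A⁻²·cd.

kg³·m⁷·s⁻⁹·A⁻²·cd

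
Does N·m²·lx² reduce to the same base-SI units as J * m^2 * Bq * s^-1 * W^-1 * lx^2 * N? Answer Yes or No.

No

Left side:
  N = kg·m/s² = kg·m·s⁻² (force = mass × acceleration).
  lx = lm/m² (illuminance = luminous flux per area),
      = m⁻²·cd.
  So lx² = m⁻⁴·cd².
  Combining: N·m²·lx² = (kg·m·s⁻²) · m² · (m⁻⁴·cd²) = kg·m⁻¹·s⁻²·cd².
Right side:
  J = kg·m²·s⁻².
  Bq = s⁻¹.
  W = kg·m²·s⁻³.
  So W⁻¹ = kg⁻¹·m⁻²·s³.
  lx = m⁻²·cd.
  So lx² = m⁻⁴·cd².
  N = kg·m·s⁻².
  Combining: J·m²·Bq·s⁻¹·W⁻¹·lx²·N = (kg·m²·s⁻²) · m² · s⁻¹ · s⁻¹ · (kg⁻¹·m⁻²·s³) · (m⁻⁴·cd²) · (kg·m·s⁻²) = kg·m⁻¹·s⁻³·cd².
Left is kg·m⁻¹·s⁻²·cd²; right is kg·m⁻¹·s⁻³·cd² — different.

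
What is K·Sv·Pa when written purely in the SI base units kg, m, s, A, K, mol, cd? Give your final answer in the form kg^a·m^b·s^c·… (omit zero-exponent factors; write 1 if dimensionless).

Sv = m²·s⁻².
Pa = kg·m⁻¹·s⁻².
Combining: K·Sv·Pa = K · (m²·s⁻²) · (kg·m⁻¹·s⁻²) = kg·m·s⁻⁴·K.

kg·m·s⁻⁴·K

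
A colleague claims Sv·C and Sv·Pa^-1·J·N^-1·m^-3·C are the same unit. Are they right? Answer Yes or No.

Left side:
  Sv = m²·s⁻².
  C = s·A.
  Combining: Sv·C = (m²·s⁻²) · (s·A) = m²·s⁻¹·A.
Right side:
  Sv = J/kg (equivalent dose = energy per mass),
      = m²·s⁻².
  Pa = N/m² (pressure = force per area),
      = kg·m⁻¹·s⁻².
  So Pa⁻¹ = kg⁻¹·m·s².
  J = N·m (work = force × distance),
      = kg·m²·s⁻².
  N = kg·m/s² = kg·m·s⁻² (force = mass × acceleration).
  So N⁻¹ = kg⁻¹·m⁻¹·s².
  C = A·s = s·A (charge = current × time).
  Combining: Sv·Pa⁻¹·J·N⁻¹·m⁻³·C = (m²·s⁻²) · (kg⁻¹·m·s²) · (kg·m²·s⁻²) · (kg⁻¹·m⁻¹·s²) · m⁻³ · (s·A) = kg⁻¹·m·s·A.
Left is m²·s⁻¹·A; right is kg⁻¹·m·s·A — different.

No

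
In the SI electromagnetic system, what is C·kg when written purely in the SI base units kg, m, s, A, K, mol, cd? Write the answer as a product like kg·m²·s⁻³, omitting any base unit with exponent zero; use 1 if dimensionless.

C = A·s = s·A (charge = current × time).
Combining: C·kg = (s·A) · kg = kg·s·A.

kg·s·A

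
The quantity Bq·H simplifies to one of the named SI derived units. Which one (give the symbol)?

Ω

Bq = s⁻¹.
H = kg·m²·s⁻²·A⁻².
Combining: Bq·H = s⁻¹ · (kg·m²·s⁻²·A⁻²) = kg·m²·s⁻³·A⁻².
kg·m²·s⁻³·A⁻² is the base-SI form of the ohm.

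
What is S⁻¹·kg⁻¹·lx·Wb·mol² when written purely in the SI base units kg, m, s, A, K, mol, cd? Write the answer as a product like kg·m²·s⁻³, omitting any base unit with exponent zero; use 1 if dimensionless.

S = kg⁻¹·m⁻²·s³·A².
So S⁻¹ = kg·m²·s⁻³·A⁻².
lx = m⁻²·cd.
Wb = kg·m²·s⁻²·A⁻¹.
Combining: S⁻¹·kg⁻¹·lx·Wb·mol² = (kg·m²·s⁻³·A⁻²) · kg⁻¹ · (m⁻²·cd) · (kg·m²·s⁻²·A⁻¹) · mol² = kg·m²·s⁻⁵·A⁻³·mol²·cd.

kg·m²·s⁻⁵·A⁻³·mol²·cd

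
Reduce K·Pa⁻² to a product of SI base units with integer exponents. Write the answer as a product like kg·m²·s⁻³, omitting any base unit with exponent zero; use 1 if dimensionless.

kg⁻²·m²·s⁴·K

Pa = N/m² (pressure = force per area),
    = kg·m⁻¹·s⁻².
So Pa⁻² = kg⁻²·m²·s⁴.
Combining: K·Pa⁻² = K · (kg⁻²·m²·s⁴) = kg⁻²·m²·s⁴·K.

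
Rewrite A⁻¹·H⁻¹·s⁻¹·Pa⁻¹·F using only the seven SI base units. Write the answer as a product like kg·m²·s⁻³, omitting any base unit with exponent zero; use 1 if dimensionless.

H = kg·m²·s⁻²·A⁻².
So H⁻¹ = kg⁻¹·m⁻²·s²·A².
Pa = kg·m⁻¹·s⁻².
So Pa⁻¹ = kg⁻¹·m·s².
F = kg⁻¹·m⁻²·s⁴·A².
Combining: A⁻¹·H⁻¹·s⁻¹·Pa⁻¹·F = A⁻¹ · (kg⁻¹·m⁻²·s²·A²) · s⁻¹ · (kg⁻¹·m·s²) · (kg⁻¹·m⁻²·s⁴·A²) = kg⁻³·m⁻³·s⁷·A³.

kg⁻³·m⁻³·s⁷·A³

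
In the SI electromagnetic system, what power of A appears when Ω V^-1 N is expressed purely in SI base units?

Ω = kg·m²·s⁻³·A⁻².
V = kg·m²·s⁻³·A⁻¹.
So V⁻¹ = kg⁻¹·m⁻²·s³·A.
N = kg·m·s⁻².
Combining: Ω·V⁻¹·N = (kg·m²·s⁻³·A⁻²) · (kg⁻¹·m⁻²·s³·A) · (kg·m·s⁻²) = kg·m·s⁻²·A⁻¹.
The exponent of A is -1.

-1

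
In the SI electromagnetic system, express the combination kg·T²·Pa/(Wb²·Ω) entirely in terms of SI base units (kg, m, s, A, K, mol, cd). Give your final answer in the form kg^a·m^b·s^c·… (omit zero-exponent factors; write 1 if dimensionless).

kg·m⁻⁷·s·A²

Wb = V·s (flux: a volt is a weber per second),
    = kg·m²·s⁻²·A⁻¹.
So Wb⁻² = kg⁻²·m⁻⁴·s⁴·A².
T = Wb/m² (flux density = flux per area),
    = kg·s⁻²·A⁻¹.
So T² = kg²·s⁻⁴·A⁻².
Pa = N/m² (pressure = force per area),
    = kg·m⁻¹·s⁻².
Ω = V/A (resistance = voltage per current),
    = kg·m²·s⁻³·A⁻².
So Ω⁻¹ = kg⁻¹·m⁻²·s³·A².
Combining: Wb⁻²·kg·T²·Pa·Ω⁻¹ = (kg⁻²·m⁻⁴·s⁴·A²) · kg · (kg²·s⁻⁴·A⁻²) · (kg·m⁻¹·s⁻²) · (kg⁻¹·m⁻²·s³·A²) = kg·m⁻⁷·s·A².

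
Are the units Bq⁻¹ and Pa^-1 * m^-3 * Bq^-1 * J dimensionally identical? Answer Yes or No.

Yes

Left side:
  Bq = 1/s = s⁻¹ (activity is decays per second).
  So Bq⁻¹ = s.
Right side:
  Pa = N/m² (pressure = force per area),
      = kg·m⁻¹·s⁻².
  So Pa⁻¹ = kg⁻¹·m·s².
  Bq = 1/s = s⁻¹ (activity is decays per second).
  So Bq⁻¹ = s.
  J = N·m (work = force × distance),
      = kg·m²·s⁻².
  Combining: Pa⁻¹·m⁻³·Bq⁻¹·J = (kg⁻¹·m·s²) · m⁻³ · s · (kg·m²·s⁻²) = s.
Both reduce to s.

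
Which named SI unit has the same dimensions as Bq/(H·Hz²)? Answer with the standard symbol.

Bq = s⁻¹.
H = kg·m²·s⁻²·A⁻².
So H⁻¹ = kg⁻¹·m⁻²·s²·A².
Hz = s⁻¹.
So Hz⁻² = s².
Combining: Bq·H⁻¹·Hz⁻² = s⁻¹ · (kg⁻¹·m⁻²·s²·A²) · s² = kg⁻¹·m⁻²·s³·A².
kg⁻¹·m⁻²·s³·A² is the base-SI form of the siemens.

S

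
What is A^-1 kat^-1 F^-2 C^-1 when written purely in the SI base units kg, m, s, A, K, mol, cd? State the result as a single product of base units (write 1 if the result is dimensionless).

kg²·m⁴·s⁻⁸·A⁻⁶·mol⁻¹

kat = mol/s = s⁻¹·mol (catalytic activity).
So kat⁻¹ = s·mol⁻¹.
F = C/V (capacitance = charge per voltage),
    = A·s/(kg·m²·s⁻³·A⁻¹) (substituting C and V),
    = kg⁻¹·m⁻²·s⁴·A².
So F⁻² = kg²·m⁴·s⁻⁸·A⁻⁴.
C = A·s = s·A (charge = current × time).
So C⁻¹ = s⁻¹·A⁻¹.
Combining: A⁻¹·kat⁻¹·F⁻²·C⁻¹ = A⁻¹ · (s·mol⁻¹) · (kg²·m⁴·s⁻⁸·A⁻⁴) · (s⁻¹·A⁻¹) = kg²·m⁴·s⁻⁸·A⁻⁶·mol⁻¹.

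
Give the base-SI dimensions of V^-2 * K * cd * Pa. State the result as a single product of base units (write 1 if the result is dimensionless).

V = W/A (potential = power per current),
    = kg·m²·s⁻³·A⁻¹.
So V⁻² = kg⁻²·m⁻⁴·s⁶·A².
Pa = N/m² (pressure = force per area),
    = kg·m⁻¹·s⁻².
Combining: V⁻²·K·cd·Pa = (kg⁻²·m⁻⁴·s⁶·A²) · K · cd · (kg·m⁻¹·s⁻²) = kg⁻¹·m⁻⁵·s⁴·A²·K·cd.

kg⁻¹·m⁻⁵·s⁴·A²·K·cd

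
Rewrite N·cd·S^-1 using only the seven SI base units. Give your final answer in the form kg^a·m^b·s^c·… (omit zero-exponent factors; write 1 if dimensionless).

kg²·m³·s⁻⁵·A⁻²·cd

N = kg·m/s² = kg·m·s⁻² (force = mass × acceleration).
S = 1/Ω (conductance is reciprocal resistance),
    = kg⁻¹·m⁻²·s³·A².
So S⁻¹ = kg·m²·s⁻³·A⁻².
Combining: N·cd·S⁻¹ = (kg·m·s⁻²) · cd · (kg·m²·s⁻³·A⁻²) = kg²·m³·s⁻⁵·A⁻²·cd.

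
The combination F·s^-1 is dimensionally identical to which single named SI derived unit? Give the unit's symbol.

F = C/V (capacitance = charge per voltage),
    = A·s/(kg·m²·s⁻³·A⁻¹) (substituting C and V),
    = kg⁻¹·m⁻²·s⁴·A².
Combining: F·s⁻¹ = (kg⁻¹·m⁻²·s⁴·A²) · s⁻¹ = kg⁻¹·m⁻²·s³·A².
kg⁻¹·m⁻²·s³·A² is the base-SI form of the siemens.

S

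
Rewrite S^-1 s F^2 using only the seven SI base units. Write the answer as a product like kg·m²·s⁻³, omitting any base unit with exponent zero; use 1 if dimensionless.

kg⁻¹·m⁻²·s⁶·A²

S = 1/Ω (conductance is reciprocal resistance),
    = kg⁻¹·m⁻²·s³·A².
So S⁻¹ = kg·m²·s⁻³·A⁻².
F = C/V (capacitance = charge per voltage),
    = A·s/(kg·m²·s⁻³·A⁻¹) (substituting C and V),
    = kg⁻¹·m⁻²·s⁴·A².
So F² = kg⁻²·m⁻⁴·s⁸·A⁴.
Combining: S⁻¹·s·F² = (kg·m²·s⁻³·A⁻²) · s · (kg⁻²·m⁻⁴·s⁸·A⁴) = kg⁻¹·m⁻²·s⁶·A².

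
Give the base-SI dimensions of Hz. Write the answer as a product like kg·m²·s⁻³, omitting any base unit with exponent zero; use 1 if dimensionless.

s⁻¹

Hz = 1/s = s⁻¹ (frequency is cycles per second).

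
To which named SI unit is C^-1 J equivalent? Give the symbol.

C = s·A.
So C⁻¹ = s⁻¹·A⁻¹.
J = kg·m²·s⁻².
Combining: C⁻¹·J = (s⁻¹·A⁻¹) · (kg·m²·s⁻²) = kg·m²·s⁻³·A⁻¹.
kg·m²·s⁻³·A⁻¹ is the base-SI form of the volt.

V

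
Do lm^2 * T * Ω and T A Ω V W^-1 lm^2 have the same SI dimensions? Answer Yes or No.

Yes

Left side:
  lm = cd·sr = cd (luminous flux; sr is dimensionless).
  So lm² = cd².
  T = Wb/m² (flux density = flux per area),
      = kg·s⁻²·A⁻¹.
  Ω = V/A (resistance = voltage per current),
      = kg·m²·s⁻³·A⁻².
  Combining: lm²·T·Ω = cd² · (kg·s⁻²·A⁻¹) · (kg·m²·s⁻³·A⁻²) = kg²·m²·s⁻⁵·A⁻³·cd².
Right side:
  T = Wb/m² (flux density = flux per area),
      = kg·s⁻²·A⁻¹.
  Ω = V/A (resistance = voltage per current),
      = kg·m²·s⁻³·A⁻².
  V = W/A (potential = power per current),
      = kg·m²·s⁻³·A⁻¹.
  W = J/s (power = energy per time),
      = kg·m²·s⁻³.
  So W⁻¹ = kg⁻¹·m⁻²·s³.
  lm = cd·sr = cd (luminous flux; sr is dimensionless).
  So lm² = cd².
  Combining: T·A·Ω·V·W⁻¹·lm² = (kg·s⁻²·A⁻¹) · A · (kg·m²·s⁻³·A⁻²) · (kg·m²·s⁻³·A⁻¹) · (kg⁻¹·m⁻²·s³) · cd² = kg²·m²·s⁻⁵·A⁻³·cd².
Both reduce to kg²·m²·s⁻⁵·A⁻³·cd².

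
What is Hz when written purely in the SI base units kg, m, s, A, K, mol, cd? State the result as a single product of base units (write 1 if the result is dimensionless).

Hz = 1/s = s⁻¹ (frequency is cycles per second).

s⁻¹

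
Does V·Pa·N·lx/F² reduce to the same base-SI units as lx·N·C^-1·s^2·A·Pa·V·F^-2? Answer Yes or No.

No

Left side:
  F = C/V (capacitance = charge per voltage),
      = A·s/(kg·m²·s⁻³·A⁻¹) (substituting C and V),
      = kg⁻¹·m⁻²·s⁴·A².
  So F⁻² = kg²·m⁴·s⁻⁸·A⁻⁴.
  V = W/A (potential = power per current),
      = kg·m²·s⁻³·A⁻¹.
  Pa = N/m² (pressure = force per area),
      = kg·m⁻¹·s⁻².
  N = kg·m/s² = kg·m·s⁻² (force = mass × acceleration).
  lx = lm/m² (illuminance = luminous flux per area),
      = m⁻²·cd.
  Combining: F⁻²·V·Pa·N·lx = (kg²·m⁴·s⁻⁸·A⁻⁴) · (kg·m²·s⁻³·A⁻¹) · (kg·m⁻¹·s⁻²) · (kg·m·s⁻²) · (m⁻²·cd) = kg⁵·m⁴·s⁻¹⁵·A⁻⁵·cd.
Right side:
  lx = lm/m² (illuminance = luminous flux per area),
      = m⁻²·cd.
  N = kg·m/s² = kg·m·s⁻² (force = mass × acceleration).
  C = A·s = s·A (charge = current × time).
  So C⁻¹ = s⁻¹·A⁻¹.
  Pa = N/m² (pressure = force per area),
      = kg·m⁻¹·s⁻².
  V = W/A (potential = power per current),
      = kg·m²·s⁻³·A⁻¹.
  F = C/V (capacitance = charge per voltage),
      = A·s/(kg·m²·s⁻³·A⁻¹) (substituting C and V),
      = kg⁻¹·m⁻²·s⁴·A².
  So F⁻² = kg²·m⁴·s⁻⁸·A⁻⁴.
  Combining: lx·N·C⁻¹·s²·A·Pa·V·F⁻² = (m⁻²·cd) · (kg·m·s⁻²) · (s⁻¹·A⁻¹) · s² · A · (kg·m⁻¹·s⁻²) · (kg·m²·s⁻³·A⁻¹) · (kg²·m⁴·s⁻⁸·A⁻⁴) = kg⁵·m⁴·s⁻¹⁴·A⁻⁵·cd.
Left is kg⁵·m⁴·s⁻¹⁵·A⁻⁵·cd; right is kg⁵·m⁴·s⁻¹⁴·A⁻⁵·cd — different.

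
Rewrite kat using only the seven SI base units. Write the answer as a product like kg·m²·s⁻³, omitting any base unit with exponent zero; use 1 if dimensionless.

kat = s⁻¹·mol.

s⁻¹·mol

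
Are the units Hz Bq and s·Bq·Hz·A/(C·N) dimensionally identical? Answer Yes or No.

Left side:
  Hz = 1/s = s⁻¹ (frequency is cycles per second).
  Bq = 1/s = s⁻¹ (activity is decays per second).
  Combining: Hz·Bq = s⁻¹ · s⁻¹ = s⁻².
Right side:
  Bq = s⁻¹.
  C = s·A.
  So C⁻¹ = s⁻¹·A⁻¹.
  Hz = s⁻¹.
  N = kg·m·s⁻².
  So N⁻¹ = kg⁻¹·m⁻¹·s².
  Combining: s·Bq·C⁻¹·Hz·N⁻¹·A = s · s⁻¹ · (s⁻¹·A⁻¹) · s⁻¹ · (kg⁻¹·m⁻¹·s²) · A = kg⁻¹·m⁻¹.
Left is s⁻²; right is kg⁻¹·m⁻¹ — different.

No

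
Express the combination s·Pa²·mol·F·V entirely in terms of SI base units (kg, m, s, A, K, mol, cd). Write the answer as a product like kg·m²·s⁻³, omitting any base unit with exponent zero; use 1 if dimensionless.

kg²·m⁻²·s⁻²·A·mol

Pa = N/m² (pressure = force per area),
    = kg·m⁻¹·s⁻².
So Pa² = kg²·m⁻²·s⁻⁴.
F = C/V (capacitance = charge per voltage),
    = A·s/(kg·m²·s⁻³·A⁻¹) (substituting C and V),
    = kg⁻¹·m⁻²·s⁴·A².
V = W/A (potential = power per current),
    = kg·m²·s⁻³·A⁻¹.
Combining: s·Pa²·mol·F·V = s · (kg²·m⁻²·s⁻⁴) · mol · (kg⁻¹·m⁻²·s⁴·A²) · (kg·m²·s⁻³·A⁻¹) = kg²·m⁻²·s⁻²·A·mol.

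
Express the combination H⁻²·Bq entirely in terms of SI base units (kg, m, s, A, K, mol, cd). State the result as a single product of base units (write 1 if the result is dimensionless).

kg⁻²·m⁻⁴·s³·A⁴

H = kg·m²·s⁻²·A⁻².
So H⁻² = kg⁻²·m⁻⁴·s⁴·A⁴.
Bq = s⁻¹.
Combining: H⁻²·Bq = (kg⁻²·m⁻⁴·s⁴·A⁴) · s⁻¹ = kg⁻²·m⁻⁴·s³·A⁴.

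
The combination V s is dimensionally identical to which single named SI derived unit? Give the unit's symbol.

V = W/A (potential = power per current),
    = kg·m²·s⁻³·A⁻¹.
Combining: V·s = (kg·m²·s⁻³·A⁻¹) · s = kg·m²·s⁻²·A⁻¹.
kg·m²·s⁻²·A⁻¹ is the base-SI form of the weber.

Wb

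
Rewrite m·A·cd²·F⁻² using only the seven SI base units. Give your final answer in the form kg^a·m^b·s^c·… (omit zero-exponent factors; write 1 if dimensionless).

F = kg⁻¹·m⁻²·s⁴·A².
So F⁻² = kg²·m⁴·s⁻⁸·A⁻⁴.
Combining: m·A·cd²·F⁻² = m · A · cd² · (kg²·m⁴·s⁻⁸·A⁻⁴) = kg²·m⁵·s⁻⁸·A⁻³·cd².

kg²·m⁵·s⁻⁸·A⁻³·cd²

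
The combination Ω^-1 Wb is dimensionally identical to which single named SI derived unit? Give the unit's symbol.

Ω = V/A (resistance = voltage per current),
    = kg·m²·s⁻³·A⁻².
So Ω⁻¹ = kg⁻¹·m⁻²·s³·A².
Wb = V·s (flux: a volt is a weber per second),
    = kg·m²·s⁻²·A⁻¹.
Combining: Ω⁻¹·Wb = (kg⁻¹·m⁻²·s³·A²) · (kg·m²·s⁻²·A⁻¹) = s·A.
s·A is the base-SI form of the coulomb.

C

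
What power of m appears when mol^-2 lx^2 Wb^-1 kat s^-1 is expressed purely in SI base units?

-6

lx = m⁻²·cd.
So lx² = m⁻⁴·cd².
Wb = kg·m²·s⁻²·A⁻¹.
So Wb⁻¹ = kg⁻¹·m⁻²·s²·A.
kat = s⁻¹·mol.
Combining: mol⁻²·lx²·Wb⁻¹·kat·s⁻¹ = mol⁻² · (m⁻⁴·cd²) · (kg⁻¹·m⁻²·s²·A) · (s⁻¹·mol) · s⁻¹ = kg⁻¹·m⁻⁶·A·mol⁻¹·cd².
The exponent of m is -6.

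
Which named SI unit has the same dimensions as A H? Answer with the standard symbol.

Wb

H = Wb/A (inductance = flux per current),
    = kg·m²·s⁻²·A⁻².
Combining: A·H = A · (kg·m²·s⁻²·A⁻²) = kg·m²·s⁻²·A⁻¹.
kg·m²·s⁻²·A⁻¹ is the base-SI form of the weber.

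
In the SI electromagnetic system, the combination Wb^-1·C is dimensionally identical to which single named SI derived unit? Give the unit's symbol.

S

Wb = kg·m²·s⁻²·A⁻¹.
So Wb⁻¹ = kg⁻¹·m⁻²·s²·A.
C = s·A.
Combining: Wb⁻¹·C = (kg⁻¹·m⁻²·s²·A) · (s·A) = kg⁻¹·m⁻²·s³·A².
kg⁻¹·m⁻²·s³·A² is the base-SI form of the siemens.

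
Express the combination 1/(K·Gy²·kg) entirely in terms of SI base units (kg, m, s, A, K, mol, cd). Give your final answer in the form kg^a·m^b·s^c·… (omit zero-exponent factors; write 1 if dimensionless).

kg⁻¹·m⁻⁴·s⁴·K⁻¹

Gy = J/kg (absorbed dose = energy per mass),
    = m²·s⁻².
So Gy⁻² = m⁻⁴·s⁴.
Combining: K⁻¹·Gy⁻²·kg⁻¹ = K⁻¹ · (m⁻⁴·s⁴) · kg⁻¹ = kg⁻¹·m⁻⁴·s⁴·K⁻¹.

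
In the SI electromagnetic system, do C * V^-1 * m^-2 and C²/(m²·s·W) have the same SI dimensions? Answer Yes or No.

Left side:
  C = s·A.
  V = kg·m²·s⁻³·A⁻¹.
  So V⁻¹ = kg⁻¹·m⁻²·s³·A.
  Combining: C·V⁻¹·m⁻² = (s·A) · (kg⁻¹·m⁻²·s³·A) · m⁻² = kg⁻¹·m⁻⁴·s⁴·A².
Right side:
  W = J/s (power = energy per time),
      = kg·m²·s⁻³.
  So W⁻¹ = kg⁻¹·m⁻²·s³.
  C = A·s = s·A (charge = current × time).
  So C² = s²·A².
  Combining: m⁻²·s⁻¹·W⁻¹·C² = m⁻² · s⁻¹ · (kg⁻¹·m⁻²·s³) · (s²·A²) = kg⁻¹·m⁻⁴·s⁴·A².
Both reduce to kg⁻¹·m⁻⁴·s⁴·A².

Yes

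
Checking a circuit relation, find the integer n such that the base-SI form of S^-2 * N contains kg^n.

S = 1/Ω (conductance is reciprocal resistance),
    = kg⁻¹·m⁻²·s³·A².
So S⁻² = kg²·m⁴·s⁻⁶·A⁻⁴.
N = kg·m/s² = kg·m·s⁻² (force = mass × acceleration).
Combining: S⁻²·N = (kg²·m⁴·s⁻⁶·A⁻⁴) · (kg·m·s⁻²) = kg³·m⁵·s⁻⁸·A⁻⁴.
The exponent of kg is 3.

3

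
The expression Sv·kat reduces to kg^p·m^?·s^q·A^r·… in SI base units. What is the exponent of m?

2

Sv = m²·s⁻².
kat = s⁻¹·mol.
Combining: Sv·kat = (m²·s⁻²) · (s⁻¹·mol) = m²·s⁻³·mol.
The exponent of m is 2.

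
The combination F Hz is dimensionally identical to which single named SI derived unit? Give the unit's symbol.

F = C/V (capacitance = charge per voltage),
    = A·s/(kg·m²·s⁻³·A⁻¹) (substituting C and V),
    = kg⁻¹·m⁻²·s⁴·A².
Hz = 1/s = s⁻¹ (frequency is cycles per second).
Combining: F·Hz = (kg⁻¹·m⁻²·s⁴·A²) · s⁻¹ = kg⁻¹·m⁻²·s³·A².
kg⁻¹·m⁻²·s³·A² is the base-SI form of the siemens.

S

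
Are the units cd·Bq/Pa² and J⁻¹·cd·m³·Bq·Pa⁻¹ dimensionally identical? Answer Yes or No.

Left side:
  Bq = s⁻¹.
  Pa = kg·m⁻¹·s⁻².
  So Pa⁻² = kg⁻²·m²·s⁴.
  Combining: cd·Bq·Pa⁻² = cd · s⁻¹ · (kg⁻²·m²·s⁴) = kg⁻²·m²·s³·cd.
Right side:
  J = N·m (work = force × distance),
      = kg·m²·s⁻².
  So J⁻¹ = kg⁻¹·m⁻²·s².
  Bq = 1/s = s⁻¹ (activity is decays per second).
  Pa = N/m² (pressure = force per area),
      = kg·m⁻¹·s⁻².
  So Pa⁻¹ = kg⁻¹·m·s².
  Combining: J⁻¹·cd·m³·Bq·Pa⁻¹ = (kg⁻¹·m⁻²·s²) · cd · m³ · s⁻¹ · (kg⁻¹·m·s²) = kg⁻²·m²·s³·cd.
Both reduce to kg⁻²·m²·s³·cd.

Yes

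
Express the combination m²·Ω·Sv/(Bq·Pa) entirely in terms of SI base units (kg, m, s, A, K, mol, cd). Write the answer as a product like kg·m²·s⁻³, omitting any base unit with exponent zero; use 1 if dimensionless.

m⁷·s⁻²·A⁻²

Bq = s⁻¹.
So Bq⁻¹ = s.
Ω = kg·m²·s⁻³·A⁻².
Sv = m²·s⁻².
Pa = kg·m⁻¹·s⁻².
So Pa⁻¹ = kg⁻¹·m·s².
Combining: Bq⁻¹·m²·Ω·Sv·Pa⁻¹ = s · m² · (kg·m²·s⁻³·A⁻²) · (m²·s⁻²) · (kg⁻¹·m·s²) = m⁷·s⁻²·A⁻².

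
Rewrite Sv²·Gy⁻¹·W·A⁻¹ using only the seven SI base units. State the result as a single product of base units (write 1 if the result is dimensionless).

kg·m⁴·s⁻⁵·A⁻¹

Sv = J/kg (equivalent dose = energy per mass),
    = m²·s⁻².
So Sv² = m⁴·s⁻⁴.
Gy = J/kg (absorbed dose = energy per mass),
    = m²·s⁻².
So Gy⁻¹ = m⁻²·s².
W = J/s (power = energy per time),
    = kg·m²·s⁻³.
Combining: Sv²·Gy⁻¹·W·A⁻¹ = (m⁴·s⁻⁴) · (m⁻²·s²) · (kg·m²·s⁻³) · A⁻¹ = kg·m⁴·s⁻⁵·A⁻¹.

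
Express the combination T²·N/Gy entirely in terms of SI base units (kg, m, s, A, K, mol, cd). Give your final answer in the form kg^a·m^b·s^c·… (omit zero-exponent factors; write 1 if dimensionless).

T = kg·s⁻²·A⁻¹.
So T² = kg²·s⁻⁴·A⁻².
Gy = m²·s⁻².
So Gy⁻¹ = m⁻²·s².
N = kg·m·s⁻².
Combining: T²·Gy⁻¹·N = (kg²·s⁻⁴·A⁻²) · (m⁻²·s²) · (kg·m·s⁻²) = kg³·m⁻¹·s⁻⁴·A⁻².

kg³·m⁻¹·s⁻⁴·A⁻²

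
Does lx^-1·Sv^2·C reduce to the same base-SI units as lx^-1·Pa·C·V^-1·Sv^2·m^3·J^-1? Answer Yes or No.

No

Left side:
  lx = m⁻²·cd.
  So lx⁻¹ = m²·cd⁻¹.
  Sv = m²·s⁻².
  So Sv² = m⁴·s⁻⁴.
  C = s·A.
  Combining: lx⁻¹·Sv²·C = (m²·cd⁻¹) · (m⁴·s⁻⁴) · (s·A) = m⁶·s⁻³·A·cd⁻¹.
Right side:
  lx = lm/m² (illuminance = luminous flux per area),
      = m⁻²·cd.
  So lx⁻¹ = m²·cd⁻¹.
  Pa = N/m² (pressure = force per area),
      = kg·m⁻¹·s⁻².
  C = A·s = s·A (charge = current × time).
  V = W/A (potential = power per current),
      = kg·m²·s⁻³·A⁻¹.
  So V⁻¹ = kg⁻¹·m⁻²·s³·A.
  Sv = J/kg (equivalent dose = energy per mass),
      = m²·s⁻².
  So Sv² = m⁴·s⁻⁴.
  J = N·m (work = force × distance),
      = kg·m²·s⁻².
  So J⁻¹ = kg⁻¹·m⁻²·s².
  Combining: lx⁻¹·Pa·C·V⁻¹·Sv²·m³·J⁻¹ = (m²·cd⁻¹) · (kg·m⁻¹·s⁻²) · (s·A) · (kg⁻¹·m⁻²·s³·A) · (m⁴·s⁻⁴) · m³ · (kg⁻¹·m⁻²·s²) = kg⁻¹·m⁴·A²·cd⁻¹.
Left is m⁶·s⁻³·A·cd⁻¹; right is kg⁻¹·m⁴·A²·cd⁻¹ — different.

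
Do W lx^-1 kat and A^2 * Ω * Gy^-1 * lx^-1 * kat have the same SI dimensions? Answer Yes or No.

No

Left side:
  W = J/s (power = energy per time),
      = kg·m²·s⁻³.
  lx = lm/m² (illuminance = luminous flux per area),
      = m⁻²·cd.
  So lx⁻¹ = m²·cd⁻¹.
  kat = mol/s = s⁻¹·mol (catalytic activity).
  Combining: W·lx⁻¹·kat = (kg·m²·s⁻³) · (m²·cd⁻¹) · (s⁻¹·mol) = kg·m⁴·s⁻⁴·mol·cd⁻¹.
Right side:
  Ω = kg·m²·s⁻³·A⁻².
  Gy = m²·s⁻².
  So Gy⁻¹ = m⁻²·s².
  lx = m⁻²·cd.
  So lx⁻¹ = m²·cd⁻¹.
  kat = s⁻¹·mol.
  Combining: A²·Ω·Gy⁻¹·lx⁻¹·kat = A² · (kg·m²·s⁻³·A⁻²) · (m⁻²·s²) · (m²·cd⁻¹) · (s⁻¹·mol) = kg·m²·s⁻²·mol·cd⁻¹.
Left is kg·m⁴·s⁻⁴·mol·cd⁻¹; right is kg·m²·s⁻²·mol·cd⁻¹ — different.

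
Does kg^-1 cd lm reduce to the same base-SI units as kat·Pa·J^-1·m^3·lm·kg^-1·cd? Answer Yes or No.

No

Left side:
  lm = cd·sr = cd (luminous flux; sr is dimensionless).
  Combining: kg⁻¹·cd·lm = kg⁻¹ · cd · cd = kg⁻¹·cd².
Right side:
  kat = mol/s = s⁻¹·mol (catalytic activity).
  Pa = N/m² (pressure = force per area),
      = kg·m⁻¹·s⁻².
  J = N·m (work = force × distance),
      = kg·m²·s⁻².
  So J⁻¹ = kg⁻¹·m⁻²·s².
  lm = cd·sr = cd (luminous flux; sr is dimensionless).
  Combining: kat·Pa·J⁻¹·m³·lm·kg⁻¹·cd = (s⁻¹·mol) · (kg·m⁻¹·s⁻²) · (kg⁻¹·m⁻²·s²) · m³ · cd · kg⁻¹ · cd = kg⁻¹·s⁻¹·mol·cd².
Left is kg⁻¹·cd²; right is kg⁻¹·s⁻¹·mol·cd² — different.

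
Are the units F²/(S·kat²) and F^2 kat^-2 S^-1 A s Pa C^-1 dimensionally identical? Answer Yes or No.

No

Left side:
  S = kg⁻¹·m⁻²·s³·A².
  So S⁻¹ = kg·m²·s⁻³·A⁻².
  F = kg⁻¹·m⁻²·s⁴·A².
  So F² = kg⁻²·m⁻⁴·s⁸·A⁴.
  kat = s⁻¹·mol.
  So kat⁻² = s²·mol⁻².
  Combining: S⁻¹·F²·kat⁻² = (kg·m²·s⁻³·A⁻²) · (kg⁻²·m⁻⁴·s⁸·A⁴) · (s²·mol⁻²) = kg⁻¹·m⁻²·s⁷·A²·mol⁻².
Right side:
  F = C/V (capacitance = charge per voltage),
      = A·s/(kg·m²·s⁻³·A⁻¹) (substituting C and V),
      = kg⁻¹·m⁻²·s⁴·A².
  So F² = kg⁻²·m⁻⁴·s⁸·A⁴.
  kat = mol/s = s⁻¹·mol (catalytic activity).
  So kat⁻² = s²·mol⁻².
  S = 1/Ω (conductance is reciprocal resistance),
      = kg⁻¹·m⁻²·s³·A².
  So S⁻¹ = kg·m²·s⁻³·A⁻².
  Pa = N/m² (pressure = force per area),
      = kg·m⁻¹·s⁻².
  C = A·s = s·A (charge = current × time).
  So C⁻¹ = s⁻¹·A⁻¹.
  Combining: F²·kat⁻²·S⁻¹·A·s·Pa·C⁻¹ = (kg⁻²·m⁻⁴·s⁸·A⁴) · (s²·mol⁻²) · (kg·m²·s⁻³·A⁻²) · A · s · (kg·m⁻¹·s⁻²) · (s⁻¹·A⁻¹) = m⁻³·s⁵·A²·mol⁻².
Left is kg⁻¹·m⁻²·s⁷·A²·mol⁻²; right is m⁻³·s⁵·A²·mol⁻² — different.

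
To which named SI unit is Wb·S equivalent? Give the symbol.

Wb = V·s (flux: a volt is a weber per second),
    = kg·m²·s⁻²·A⁻¹.
S = 1/Ω (conductance is reciprocal resistance),
    = kg⁻¹·m⁻²·s³·A².
Combining: Wb·S = (kg·m²·s⁻²·A⁻¹) · (kg⁻¹·m⁻²·s³·A²) = s·A.
s·A is the base-SI form of the coulomb.

C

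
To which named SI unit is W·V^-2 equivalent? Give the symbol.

S

W = J/s (power = energy per time),
    = kg·m²·s⁻³.
V = W/A (potential = power per current),
    = kg·m²·s⁻³·A⁻¹.
So V⁻² = kg⁻²·m⁻⁴·s⁶·A².
Combining: W·V⁻² = (kg·m²·s⁻³) · (kg⁻²·m⁻⁴·s⁶·A²) = kg⁻¹·m⁻²·s³·A².
kg⁻¹·m⁻²·s³·A² is the base-SI form of the siemens.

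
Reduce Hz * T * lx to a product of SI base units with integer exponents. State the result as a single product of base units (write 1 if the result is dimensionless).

kg·m⁻²·s⁻³·A⁻¹·cd

Hz = 1/s = s⁻¹ (frequency is cycles per second).
T = Wb/m² (flux density = flux per area),
    = kg·s⁻²·A⁻¹.
lx = lm/m² (illuminance = luminous flux per area),
    = m⁻²·cd.
Combining: Hz·T·lx = s⁻¹ · (kg·s⁻²·A⁻¹) · (m⁻²·cd) = kg·m⁻²·s⁻³·A⁻¹·cd.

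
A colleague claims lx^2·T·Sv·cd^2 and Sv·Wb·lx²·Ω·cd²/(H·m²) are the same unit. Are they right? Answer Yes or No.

Left side:
  lx = lm/m² (illuminance = luminous flux per area),
      = m⁻²·cd.
  So lx² = m⁻⁴·cd².
  T = Wb/m² (flux density = flux per area),
      = kg·s⁻²·A⁻¹.
  Sv = J/kg (equivalent dose = energy per mass),
      = m²·s⁻².
  Combining: lx²·T·Sv·cd² = (m⁻⁴·cd²) · (kg·s⁻²·A⁻¹) · (m²·s⁻²) · cd² = kg·m⁻²·s⁻⁴·A⁻¹·cd⁴.
Right side:
  Sv = m²·s⁻².
  H = kg·m²·s⁻²·A⁻².
  So H⁻¹ = kg⁻¹·m⁻²·s²·A².
  Wb = kg·m²·s⁻²·A⁻¹.
  lx = m⁻²·cd.
  So lx² = m⁻⁴·cd².
  Ω = kg·m²·s⁻³·A⁻².
  Combining: Sv·H⁻¹·Wb·lx²·m⁻²·Ω·cd² = (m²·s⁻²) · (kg⁻¹·m⁻²·s²·A²) · (kg·m²·s⁻²·A⁻¹) · (m⁻⁴·cd²) · m⁻² · (kg·m²·s⁻³·A⁻²) · cd² = kg·m⁻²·s⁻⁵·A⁻¹·cd⁴.
Left is kg·m⁻²·s⁻⁴·A⁻¹·cd⁴; right is kg·m⁻²·s⁻⁵·A⁻¹·cd⁴ — different.

No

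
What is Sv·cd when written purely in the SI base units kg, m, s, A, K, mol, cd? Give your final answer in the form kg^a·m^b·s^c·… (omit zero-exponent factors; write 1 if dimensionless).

m²·s⁻²·cd

Sv = J/kg (equivalent dose = energy per mass),
    = m²·s⁻².
Combining: Sv·cd = (m²·s⁻²) · cd = m²·s⁻²·cd.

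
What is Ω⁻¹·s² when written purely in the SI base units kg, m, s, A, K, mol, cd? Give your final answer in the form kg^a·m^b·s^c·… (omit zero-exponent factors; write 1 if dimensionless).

Ω = V/A (resistance = voltage per current),
    = kg·m²·s⁻³·A⁻².
So Ω⁻¹ = kg⁻¹·m⁻²·s³·A².
Combining: Ω⁻¹·s² = (kg⁻¹·m⁻²·s³·A²) · s² = kg⁻¹·m⁻²·s⁵·A².

kg⁻¹·m⁻²·s⁵·A²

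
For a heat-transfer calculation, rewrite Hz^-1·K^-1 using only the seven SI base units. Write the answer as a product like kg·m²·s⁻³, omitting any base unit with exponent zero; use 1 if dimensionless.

Hz = 1/s = s⁻¹ (frequency is cycles per second).
So Hz⁻¹ = s.
Combining: Hz⁻¹·K⁻¹ = s · K⁻¹ = s·K⁻¹.

s·K⁻¹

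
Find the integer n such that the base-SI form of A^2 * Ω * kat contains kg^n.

1

Ω = kg·m²·s⁻³·A⁻².
kat = s⁻¹·mol.
Combining: A²·Ω·kat = A² · (kg·m²·s⁻³·A⁻²) · (s⁻¹·mol) = kg·m²·s⁻⁴·mol.
The exponent of kg is 1.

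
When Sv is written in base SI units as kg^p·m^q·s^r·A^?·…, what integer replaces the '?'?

0

Sv = J/kg (equivalent dose = energy per mass),
    = m²·s⁻².
The exponent of A is 0.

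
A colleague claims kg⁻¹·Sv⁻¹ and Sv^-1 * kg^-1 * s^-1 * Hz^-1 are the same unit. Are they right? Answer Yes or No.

Left side:
  Sv = J/kg (equivalent dose = energy per mass),
      = m²·s⁻².
  So Sv⁻¹ = m⁻²·s².
  Combining: kg⁻¹·Sv⁻¹ = kg⁻¹ · (m⁻²·s²) = kg⁻¹·m⁻²·s².
Right side:
  Sv = J/kg (equivalent dose = energy per mass),
      = m²·s⁻².
  So Sv⁻¹ = m⁻²·s².
  Hz = 1/s = s⁻¹ (frequency is cycles per second).
  So Hz⁻¹ = s.
  Combining: Sv⁻¹·kg⁻¹·s⁻¹·Hz⁻¹ = (m⁻²·s²) · kg⁻¹ · s⁻¹ · s = kg⁻¹·m⁻²·s².
Both reduce to kg⁻¹·m⁻²·s².

Yes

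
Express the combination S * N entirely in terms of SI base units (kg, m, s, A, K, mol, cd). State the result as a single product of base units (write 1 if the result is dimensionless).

m⁻¹·s·A²

S = kg⁻¹·m⁻²·s³·A².
N = kg·m·s⁻².
Combining: S·N = (kg⁻¹·m⁻²·s³·A²) · (kg·m·s⁻²) = m⁻¹·s·A².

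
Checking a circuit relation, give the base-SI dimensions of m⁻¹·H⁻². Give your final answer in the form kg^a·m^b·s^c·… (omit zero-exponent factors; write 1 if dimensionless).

kg⁻²·m⁻⁵·s⁴·A⁴

H = Wb/A (inductance = flux per current),
    = kg·m²·s⁻²·A⁻².
So H⁻² = kg⁻²·m⁻⁴·s⁴·A⁴.
Combining: m⁻¹·H⁻² = m⁻¹ · (kg⁻²·m⁻⁴·s⁴·A⁴) = kg⁻²·m⁻⁵·s⁴·A⁴.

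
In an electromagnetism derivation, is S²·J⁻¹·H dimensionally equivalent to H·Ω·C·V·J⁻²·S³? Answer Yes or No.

Left side:
  S = kg⁻¹·m⁻²·s³·A².
  So S² = kg⁻²·m⁻⁴·s⁶·A⁴.
  J = kg·m²·s⁻².
  So J⁻¹ = kg⁻¹·m⁻²·s².
  H = kg·m²·s⁻²·A⁻².
  Combining: S²·J⁻¹·H = (kg⁻²·m⁻⁴·s⁶·A⁴) · (kg⁻¹·m⁻²·s²) · (kg·m²·s⁻²·A⁻²) = kg⁻²·m⁻⁴·s⁶·A².
Right side:
  H = Wb/A (inductance = flux per current),
      = kg·m²·s⁻²·A⁻².
  Ω = V/A (resistance = voltage per current),
      = kg·m²·s⁻³·A⁻².
  C = A·s = s·A (charge = current × time).
  V = W/A (potential = power per current),
      = kg·m²·s⁻³·A⁻¹.
  J = N·m (work = force × distance),
      = kg·m²·s⁻².
  So J⁻² = kg⁻²·m⁻⁴·s⁴.
  S = 1/Ω (conductance is reciprocal resistance),
      = kg⁻¹·m⁻²·s³·A².
  So S³ = kg⁻³·m⁻⁶·s⁹·A⁶.
  Combining: H·Ω·C·V·J⁻²·S³ = (kg·m²·s⁻²·A⁻²) · (kg·m²·s⁻³·A⁻²) · (s·A) · (kg·m²·s⁻³·A⁻¹) · (kg⁻²·m⁻⁴·s⁴) · (kg⁻³·m⁻⁶·s⁹·A⁶) = kg⁻²·m⁻⁴·s⁶·A².
Both reduce to kg⁻²·m⁻⁴·s⁶·A².

Yes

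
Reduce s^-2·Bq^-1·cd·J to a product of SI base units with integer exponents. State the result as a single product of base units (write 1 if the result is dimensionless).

kg·m²·s⁻³·cd

Bq = s⁻¹.
So Bq⁻¹ = s.
J = kg·m²·s⁻².
Combining: s⁻²·Bq⁻¹·cd·J = s⁻² · s · cd · (kg·m²·s⁻²) = kg·m²·s⁻³·cd.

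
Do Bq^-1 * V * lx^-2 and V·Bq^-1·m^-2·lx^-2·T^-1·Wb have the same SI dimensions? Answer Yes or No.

Left side:
  Bq = 1/s = s⁻¹ (activity is decays per second).
  So Bq⁻¹ = s.
  V = W/A (potential = power per current),
      = kg·m²·s⁻³·A⁻¹.
  lx = lm/m² (illuminance = luminous flux per area),
      = m⁻²·cd.
  So lx⁻² = m⁴·cd⁻².
  Combining: Bq⁻¹·V·lx⁻² = s · (kg·m²·s⁻³·A⁻¹) · (m⁴·cd⁻²) = kg·m⁶·s⁻²·A⁻¹·cd⁻².
Right side:
  V = kg·m²·s⁻³·A⁻¹.
  Bq = s⁻¹.
  So Bq⁻¹ = s.
  lx = m⁻²·cd.
  So lx⁻² = m⁴·cd⁻².
  T = kg·s⁻²·A⁻¹.
  So T⁻¹ = kg⁻¹·s²·A.
  Wb = kg·m²·s⁻²·A⁻¹.
  Combining: V·Bq⁻¹·m⁻²·lx⁻²·T⁻¹·Wb = (kg·m²·s⁻³·A⁻¹) · s · m⁻² · (m⁴·cd⁻²) · (kg⁻¹·s²·A) · (kg·m²·s⁻²·A⁻¹) = kg·m⁶·s⁻²·A⁻¹·cd⁻².
Both reduce to kg·m⁶·s⁻²·A⁻¹·cd⁻².

Yes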